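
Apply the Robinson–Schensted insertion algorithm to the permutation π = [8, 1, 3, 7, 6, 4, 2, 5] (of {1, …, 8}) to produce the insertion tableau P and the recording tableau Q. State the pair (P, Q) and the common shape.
P = [1, 2, 4, 5] / [3] / [6] / [7] / [8];  Q = [1, 3, 4, 8] / [2] / [5] / [6] / [7];  common shape = (4, 1, 1, 1, 1)

Row-insert the values π_1, π_2, … into P one at a time, bumping the leftmost entry strictly greater than the inserted value down to the next row. The recording tableau Q records, in position (i, j), the step at which that cell was added to P.
  Insert 8 (step 1): P = [8];  Q = [1]
  Insert 1 (step 2): P = [1] / [8];  Q = [1] / [2]
  Insert 3 (step 3): P = [1, 3] / [8];  Q = [1, 3] / [2]
  Insert 7 (step 4): P = [1, 3, 7] / [8];  Q = [1, 3, 4] / [2]
  Insert 6 (step 5): P = [1, 3, 6] / [7] / [8];  Q = [1, 3, 4] / [2] / [5]
  Insert 4 (step 6): P = [1, 3, 4] / [6] / [7] / [8];  Q = [1, 3, 4] / [2] / [5] / [6]
  Insert 2 (step 7): P = [1, 2, 4] / [3] / [6] / [7] / [8];  Q = [1, 3, 4] / [2] / [5] / [6] / [7]
  Insert 5 (step 8): P = [1, 2, 4, 5] / [3] / [6] / [7] / [8];  Q = [1, 3, 4, 8] / [2] / [5] / [6] / [7]
Final shape: (4, 1, 1, 1, 1).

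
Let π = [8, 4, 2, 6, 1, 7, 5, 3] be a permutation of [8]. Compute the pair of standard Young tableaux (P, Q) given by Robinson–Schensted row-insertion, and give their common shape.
P = [1, 3, 7] / [2, 5] / [4, 6] / [8];  Q = [1, 4, 6] / [2, 7] / [3, 8] / [5];  common shape = (3, 2, 2, 1)

Row-insert the values π_1, π_2, … into P one at a time, bumping the leftmost entry strictly greater than the inserted value down to the next row. The recording tableau Q records, in position (i, j), the step at which that cell was added to P.
  Insert 8 (step 1): P = [8];  Q = [1]
  Insert 4 (step 2): P = [4] / [8];  Q = [1] / [2]
  Insert 2 (step 3): P = [2] / [4] / [8];  Q = [1] / [2] / [3]
  Insert 6 (step 4): P = [2, 6] / [4] / [8];  Q = [1, 4] / [2] / [3]
  Insert 1 (step 5): P = [1, 6] / [2] / [4] / [8];  Q = [1, 4] / [2] / [3] / [5]
  Insert 7 (step 6): P = [1, 6, 7] / [2] / [4] / [8];  Q = [1, 4, 6] / [2] / [3] / [5]
  Insert 5 (step 7): P = [1, 5, 7] / [2, 6] / [4] / [8];  Q = [1, 4, 6] / [2, 7] / [3] / [5]
  Insert 3 (step 8): P = [1, 3, 7] / [2, 5] / [4, 6] / [8];  Q = [1, 4, 6] / [2, 7] / [3, 8] / [5]
Final shape: (3, 2, 2, 1).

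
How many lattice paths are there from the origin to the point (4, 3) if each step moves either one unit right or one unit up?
Number of paths = 35

A monotone lattice path from (0, 0) to (4, 3) consists of 4 east steps and 3 north steps in some order, so it is determined by which 4 of the 7 steps are east. The count is C(7, 4) = 35.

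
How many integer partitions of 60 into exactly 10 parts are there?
p(60, 10 parts) = 62740

Partitions of n into exactly k parts are in bijection with partitions of n − k into at most k parts (subtract 1 from each part). So p(60, exactly 10) = p(50, parts ≤ 10). Computing via the recurrence p(m, j) = p(m, j−1) + p(m−j, j) gives 62740.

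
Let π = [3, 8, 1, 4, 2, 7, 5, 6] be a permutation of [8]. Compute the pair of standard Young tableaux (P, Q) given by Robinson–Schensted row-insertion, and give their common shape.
P = [1, 2, 5, 6] / [3, 4, 7] / [8];  Q = [1, 2, 6, 8] / [3, 4, 7] / [5];  common shape = (4, 3, 1)

Row-insert the values π_1, π_2, … into P one at a time, bumping the leftmost entry strictly greater than the inserted value down to the next row. The recording tableau Q records, in position (i, j), the step at which that cell was added to P.
  Insert 3 (step 1): P = [3];  Q = [1]
  Insert 8 (step 2): P = [3, 8];  Q = [1, 2]
  Insert 1 (step 3): P = [1, 8] / [3];  Q = [1, 2] / [3]
  Insert 4 (step 4): P = [1, 4] / [3, 8];  Q = [1, 2] / [3, 4]
  Insert 2 (step 5): P = [1, 2] / [3, 4] / [8];  Q = [1, 2] / [3, 4] / [5]
  Insert 7 (step 6): P = [1, 2, 7] / [3, 4] / [8];  Q = [1, 2, 6] / [3, 4] / [5]
  Insert 5 (step 7): P = [1, 2, 5] / [3, 4, 7] / [8];  Q = [1, 2, 6] / [3, 4, 7] / [5]
  Insert 6 (step 8): P = [1, 2, 5, 6] / [3, 4, 7] / [8];  Q = [1, 2, 6, 8] / [3, 4, 7] / [5]
Final shape: (4, 3, 1).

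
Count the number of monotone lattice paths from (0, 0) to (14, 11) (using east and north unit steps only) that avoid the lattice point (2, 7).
Number of paths = 4391880

Total paths from (0, 0) to (14, 11): C(25, 14) = 4457400. Paths through (2, 7): (paths (0, 0) → (2, 7)) × (paths (2, 7) → (14, 11)) = C(9, 2) · C(16, 12) = 36 · 1820 = 65520. Avoidance count = 4457400 − 65520 = 4391880.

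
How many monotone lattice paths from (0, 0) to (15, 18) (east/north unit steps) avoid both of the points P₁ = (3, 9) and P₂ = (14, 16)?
Number of paths = 557229535

Inclusion–exclusion. Total paths: C(33, 15) = 1037158320. Through P₁: C(12, 3)·C(21, 12) = 64664600. Through P₂: C(30, 14)·C(3, 1) = 436268025. Since P₁ is strictly southwest of P₂, a monotone path through both must visit P₁ then P₂; paths through both = C(12, 3)·C(18, 11)·C(3, 1) = 21003840. Avoid both = 1037158320 − 64664600 − 436268025 + 21003840 = 557229535.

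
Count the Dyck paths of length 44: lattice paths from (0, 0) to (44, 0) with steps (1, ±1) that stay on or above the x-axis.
C_22 = 91482563640

These Dyck paths are counted by the Catalan number C_n = (1/(n + 1)) · C(2n, n). For n = 22: C_22 = (1/23) · C(44, 22) = 2104098963720/23 = 91482563640.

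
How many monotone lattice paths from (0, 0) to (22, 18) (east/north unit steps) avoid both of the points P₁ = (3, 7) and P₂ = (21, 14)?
Number of paths = 95513608800

Inclusion–exclusion. Total paths: C(40, 22) = 113380261800. Through P₁: C(10, 3)·C(30, 19) = 6555276000. Through P₂: C(35, 21)·C(5, 1) = 11599797000. Since P₁ is strictly southwest of P₂, a monotone path through both must visit P₁ then P₂; paths through both = C(10, 3)·C(25, 18)·C(5, 1) = 288420000. Avoid both = 113380261800 − 6555276000 − 11599797000 + 288420000 = 95513608800.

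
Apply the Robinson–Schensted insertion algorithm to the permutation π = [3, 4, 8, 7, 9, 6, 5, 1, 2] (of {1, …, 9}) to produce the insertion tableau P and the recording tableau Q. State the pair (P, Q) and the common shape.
P = [1, 2, 5, 9] / [3, 4] / [6] / [7] / [8];  Q = [1, 2, 3, 5] / [4, 9] / [6] / [7] / [8];  common shape = (4, 2, 1, 1, 1)

Row-insert the values π_1, π_2, … into P one at a time, bumping the leftmost entry strictly greater than the inserted value down to the next row. The recording tableau Q records, in position (i, j), the step at which that cell was added to P.
  Insert 3 (step 1): P = [3];  Q = [1]
  Insert 4 (step 2): P = [3, 4];  Q = [1, 2]
  Insert 8 (step 3): P = [3, 4, 8];  Q = [1, 2, 3]
  Insert 7 (step 4): P = [3, 4, 7] / [8];  Q = [1, 2, 3] / [4]
  Insert 9 (step 5): P = [3, 4, 7, 9] / [8];  Q = [1, 2, 3, 5] / [4]
  Insert 6 (step 6): P = [3, 4, 6, 9] / [7] / [8];  Q = [1, 2, 3, 5] / [4] / [6]
  Insert 5 (step 7): P = [3, 4, 5, 9] / [6] / [7] / [8];  Q = [1, 2, 3, 5] / [4] / [6] / [7]
  Insert 1 (step 8): P = [1, 4, 5, 9] / [3] / [6] / [7] / [8];  Q = [1, 2, 3, 5] / [4] / [6] / [7] / [8]
  Insert 2 (step 9): P = [1, 2, 5, 9] / [3, 4] / [6] / [7] / [8];  Q = [1, 2, 3, 5] / [4, 9] / [6] / [7] / [8]
Final shape: (4, 2, 1, 1, 1).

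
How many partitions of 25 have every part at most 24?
p(25, parts ≤ 24) = 1957

Use the recurrence p(n, m) = p(n, m−1) + p(n−m, m): either the largest part is < m (count p(n, m−1)) or the largest part is exactly m (remove one copy of m, count p(n−m, m)). With p(0, ·) = 1 this gives p(25, parts ≤ 24) = 1957. (By conjugating Young diagrams, this also counts partitions of 25 into at most 24 parts.)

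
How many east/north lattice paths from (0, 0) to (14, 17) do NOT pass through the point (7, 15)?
Number of paths = 259042941

Total paths from (0, 0) to (14, 17): C(31, 14) = 265182525. Paths through (7, 15): (paths (0, 0) → (7, 15)) × (paths (7, 15) → (14, 17)) = C(22, 7) · C(9, 7) = 170544 · 36 = 6139584. Avoidance count = 265182525 − 6139584 = 259042941.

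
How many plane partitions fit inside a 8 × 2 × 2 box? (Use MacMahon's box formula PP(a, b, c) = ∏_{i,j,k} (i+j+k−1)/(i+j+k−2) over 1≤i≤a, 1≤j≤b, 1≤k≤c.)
PP(8, 2, 2) = 825

Evaluate the triple product over i = 1..8, j = 1..2, k = 1..2. The factors are (2/1) · (3/2) · (3/2) · (4/3) · (3/2) · (4/3) · (4/3) · (5/4) · … (32 factors total). The numerators and denominators telescope so the product is an integer; carrying out the multiplication exactly gives PP(8, 2, 2) = 825.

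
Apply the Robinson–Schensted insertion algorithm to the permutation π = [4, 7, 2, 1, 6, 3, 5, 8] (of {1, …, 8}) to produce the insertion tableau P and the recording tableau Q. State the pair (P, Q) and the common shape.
P = [1, 3, 5, 8] / [2, 6] / [4, 7];  Q = [1, 2, 7, 8] / [3, 5] / [4, 6];  common shape = (4, 2, 2)

Row-insert the values π_1, π_2, … into P one at a time, bumping the leftmost entry strictly greater than the inserted value down to the next row. The recording tableau Q records, in position (i, j), the step at which that cell was added to P.
  Insert 4 (step 1): P = [4];  Q = [1]
  Insert 7 (step 2): P = [4, 7];  Q = [1, 2]
  Insert 2 (step 3): P = [2, 7] / [4];  Q = [1, 2] / [3]
  Insert 1 (step 4): P = [1, 7] / [2] / [4];  Q = [1, 2] / [3] / [4]
  Insert 6 (step 5): P = [1, 6] / [2, 7] / [4];  Q = [1, 2] / [3, 5] / [4]
  Insert 3 (step 6): P = [1, 3] / [2, 6] / [4, 7];  Q = [1, 2] / [3, 5] / [4, 6]
  Insert 5 (step 7): P = [1, 3, 5] / [2, 6] / [4, 7];  Q = [1, 2, 7] / [3, 5] / [4, 6]
  Insert 8 (step 8): P = [1, 3, 5, 8] / [2, 6] / [4, 7];  Q = [1, 2, 7, 8] / [3, 5] / [4, 6]
Final shape: (4, 2, 2).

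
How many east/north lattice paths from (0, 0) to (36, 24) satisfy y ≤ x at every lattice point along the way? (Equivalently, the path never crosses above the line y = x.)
Number of paths = 12667055061303825

By the reflection principle (André's argument), the number of monotone paths to (36, 24) with n ≤ m that never go above y = x is C(60, 36) − C(60, 37) = 36052387482172425 − 23385332420868600 = 12667055061303825.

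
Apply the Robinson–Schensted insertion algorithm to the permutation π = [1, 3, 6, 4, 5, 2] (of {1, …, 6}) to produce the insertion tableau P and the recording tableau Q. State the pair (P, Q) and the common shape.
P = [1, 2, 4, 5] / [3] / [6];  Q = [1, 2, 3, 5] / [4] / [6];  common shape = (4, 1, 1)

Row-insert the values π_1, π_2, … into P one at a time, bumping the leftmost entry strictly greater than the inserted value down to the next row. The recording tableau Q records, in position (i, j), the step at which that cell was added to P.
  Insert 1 (step 1): P = [1];  Q = [1]
  Insert 3 (step 2): P = [1, 3];  Q = [1, 2]
  Insert 6 (step 3): P = [1, 3, 6];  Q = [1, 2, 3]
  Insert 4 (step 4): P = [1, 3, 4] / [6];  Q = [1, 2, 3] / [4]
  Insert 5 (step 5): P = [1, 3, 4, 5] / [6];  Q = [1, 2, 3, 5] / [4]
  Insert 2 (step 6): P = [1, 2, 4, 5] / [3] / [6];  Q = [1, 2, 3, 5] / [4] / [6]
Final shape: (4, 1, 1).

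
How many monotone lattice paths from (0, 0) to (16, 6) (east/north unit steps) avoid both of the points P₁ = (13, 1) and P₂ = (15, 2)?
Number of paths = 73359

Inclusion–exclusion. Total paths: C(22, 16) = 74613. Through P₁: C(14, 13)·C(8, 3) = 784. Through P₂: C(17, 15)·C(5, 1) = 680. Since P₁ is strictly southwest of P₂, a monotone path through both must visit P₁ then P₂; paths through both = C(14, 13)·C(3, 2)·C(5, 1) = 210. Avoid both = 74613 − 784 − 680 + 210 = 73359.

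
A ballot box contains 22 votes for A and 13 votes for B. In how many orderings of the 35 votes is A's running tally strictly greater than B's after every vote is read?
Strict-lead orderings = 379629720

Total orderings of the 35 votes with 22 for A: C(35, 22) = 1476337800. By the Bertrand ballot formula (Cycle Lemma / reflection principle), the number of orderings in which A is strictly ahead of B throughout is (p − q)/(p + q) · C(p + q, p) = (22 − 13)/(22 + 13) · 1476337800 = 379629720.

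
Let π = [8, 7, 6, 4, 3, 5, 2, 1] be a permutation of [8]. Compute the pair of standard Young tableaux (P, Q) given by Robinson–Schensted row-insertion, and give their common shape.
P = [1, 5] / [2] / [3] / [4] / [6] / [7] / [8];  Q = [1, 6] / [2] / [3] / [4] / [5] / [7] / [8];  common shape = (2, 1, 1, 1, 1, 1, 1)

Row-insert the values π_1, π_2, … into P one at a time, bumping the leftmost entry strictly greater than the inserted value down to the next row. The recording tableau Q records, in position (i, j), the step at which that cell was added to P.
  Insert 8 (step 1): P = [8];  Q = [1]
  Insert 7 (step 2): P = [7] / [8];  Q = [1] / [2]
  Insert 6 (step 3): P = [6] / [7] / [8];  Q = [1] / [2] / [3]
  Insert 4 (step 4): P = [4] / [6] / [7] / [8];  Q = [1] / [2] / [3] / [4]
  Insert 3 (step 5): P = [3] / [4] / [6] / [7] / [8];  Q = [1] / [2] / [3] / [4] / [5]
  Insert 5 (step 6): P = [3, 5] / [4] / [6] / [7] / [8];  Q = [1, 6] / [2] / [3] / [4] / [5]
  Insert 2 (step 7): P = [2, 5] / [3] / [4] / [6] / [7] / [8];  Q = [1, 6] / [2] / [3] / [4] / [5] / [7]
  Insert 1 (step 8): P = [1, 5] / [2] / [3] / [4] / [6] / [7] / [8];  Q = [1, 6] / [2] / [3] / [4] / [5] / [7] / [8]
Final shape: (2, 1, 1, 1, 1, 1, 1).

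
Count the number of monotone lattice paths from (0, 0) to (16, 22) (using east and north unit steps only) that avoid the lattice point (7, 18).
Number of paths = 21896273930

Total paths from (0, 0) to (16, 22): C(38, 16) = 22239974430. Paths through (7, 18): (paths (0, 0) → (7, 18)) × (paths (7, 18) → (16, 22)) = C(25, 7) · C(13, 9) = 480700 · 715 = 343700500. Avoidance count = 22239974430 − 343700500 = 21896273930.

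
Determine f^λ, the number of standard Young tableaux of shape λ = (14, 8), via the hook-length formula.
# SYT of shape (14, 8) = 149226

Hook-length formula: f^λ = n! / Π hook(c), product over all cells c of the Young diagram. For λ = (14, 8), n = 22 boxes. Hook lengths by row (left-to-right, top-to-bottom): [15, 14, 13, 12, 11, 10, 9, 8, 6, 5, 4, 3, 2, 1]; [8, 7, 6, 5, 4, 3, 2, 1]. Product of hooks = 7532204359680000. So f^λ = 22! / 7532204359680000 = 1124000727777607680000 / 7532204359680000 = 149226.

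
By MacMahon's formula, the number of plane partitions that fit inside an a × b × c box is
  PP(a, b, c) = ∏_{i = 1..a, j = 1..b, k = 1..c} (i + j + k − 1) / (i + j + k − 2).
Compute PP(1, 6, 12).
PP(1, 6, 12) = 18564

Evaluate the triple product over i = 1..1, j = 1..6, k = 1..12. The factors are (2/1) · (3/2) · (4/3) · (5/4) · (6/5) · (7/6) · (8/7) · (9/8) · … (72 factors total). The numerators and denominators telescope so the product is an integer; carrying out the multiplication exactly gives PP(1, 6, 12) = 18564.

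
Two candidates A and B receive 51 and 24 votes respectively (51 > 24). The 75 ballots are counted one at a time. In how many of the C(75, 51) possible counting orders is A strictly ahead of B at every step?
Strict-lead orderings = 9280331848438040052

Total orderings of the 75 votes with 51 for A: C(75, 51) = 25778699578994555700. By the Bertrand ballot formula (Cycle Lemma / reflection principle), the number of orderings in which A is strictly ahead of B throughout is (p − q)/(p + q) · C(p + q, p) = (51 − 24)/(51 + 24) · 25778699578994555700 = 9280331848438040052.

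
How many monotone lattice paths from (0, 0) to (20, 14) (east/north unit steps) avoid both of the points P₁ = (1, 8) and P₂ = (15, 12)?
Number of paths = 1025899020

Inclusion–exclusion. Total paths: C(34, 20) = 1391975640. Through P₁: C(9, 1)·C(25, 19) = 1593900. Through P₂: C(27, 15)·C(7, 5) = 365061060. Since P₁ is strictly southwest of P₂, a monotone path through both must visit P₁ then P₂; paths through both = C(9, 1)·C(18, 14)·C(7, 5) = 578340. Avoid both = 1391975640 − 1593900 − 365061060 + 578340 = 1025899020.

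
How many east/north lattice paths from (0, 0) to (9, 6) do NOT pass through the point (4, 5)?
Number of paths = 4249

Total paths from (0, 0) to (9, 6): C(15, 9) = 5005. Paths through (4, 5): (paths (0, 0) → (4, 5)) × (paths (4, 5) → (9, 6)) = C(9, 4) · C(6, 5) = 126 · 6 = 756. Avoidance count = 5005 − 756 = 4249.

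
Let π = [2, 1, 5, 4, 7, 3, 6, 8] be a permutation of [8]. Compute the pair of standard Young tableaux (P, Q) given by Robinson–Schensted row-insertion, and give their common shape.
P = [1, 3, 6, 8] / [2, 4, 7] / [5];  Q = [1, 3, 5, 8] / [2, 4, 7] / [6];  common shape = (4, 3, 1)

Row-insert the values π_1, π_2, … into P one at a time, bumping the leftmost entry strictly greater than the inserted value down to the next row. The recording tableau Q records, in position (i, j), the step at which that cell was added to P.
  Insert 2 (step 1): P = [2];  Q = [1]
  Insert 1 (step 2): P = [1] / [2];  Q = [1] / [2]
  Insert 5 (step 3): P = [1, 5] / [2];  Q = [1, 3] / [2]
  Insert 4 (step 4): P = [1, 4] / [2, 5];  Q = [1, 3] / [2, 4]
  Insert 7 (step 5): P = [1, 4, 7] / [2, 5];  Q = [1, 3, 5] / [2, 4]
  Insert 3 (step 6): P = [1, 3, 7] / [2, 4] / [5];  Q = [1, 3, 5] / [2, 4] / [6]
  Insert 6 (step 7): P = [1, 3, 6] / [2, 4, 7] / [5];  Q = [1, 3, 5] / [2, 4, 7] / [6]
  Insert 8 (step 8): P = [1, 3, 6, 8] / [2, 4, 7] / [5];  Q = [1, 3, 5, 8] / [2, 4, 7] / [6]
Final shape: (4, 3, 1).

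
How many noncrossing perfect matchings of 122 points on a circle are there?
C_61 = 6182127958584855650487080847216336

These noncrossing handshakes are counted by the Catalan number C_n = (1/(n + 1)) · C(2n, n). For n = 61: C_61 = (1/62) · C(122, 61) = 383291933432261050330199012527412832/62 = 6182127958584855650487080847216336.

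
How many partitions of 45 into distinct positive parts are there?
q(45) = 2048

A partition into distinct parts is a strictly decreasing sequence summing to n. The recurrence d(n, m) = d(n, m−1) + d(n−m, m−1) (use part m at most once) with q(n) = d(n, n) gives q(45) = 2048. (Euler's theorem: # distinct-part partitions = # odd-part partitions.)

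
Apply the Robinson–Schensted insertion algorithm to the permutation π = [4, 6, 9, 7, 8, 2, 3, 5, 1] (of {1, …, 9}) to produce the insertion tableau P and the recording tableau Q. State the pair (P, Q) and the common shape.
P = [1, 3, 5, 8] / [2, 6, 7] / [4] / [9];  Q = [1, 2, 3, 5] / [4, 7, 8] / [6] / [9];  common shape = (4, 3, 1, 1)

Row-insert the values π_1, π_2, … into P one at a time, bumping the leftmost entry strictly greater than the inserted value down to the next row. The recording tableau Q records, in position (i, j), the step at which that cell was added to P.
  Insert 4 (step 1): P = [4];  Q = [1]
  Insert 6 (step 2): P = [4, 6];  Q = [1, 2]
  Insert 9 (step 3): P = [4, 6, 9];  Q = [1, 2, 3]
  Insert 7 (step 4): P = [4, 6, 7] / [9];  Q = [1, 2, 3] / [4]
  Insert 8 (step 5): P = [4, 6, 7, 8] / [9];  Q = [1, 2, 3, 5] / [4]
  Insert 2 (step 6): P = [2, 6, 7, 8] / [4] / [9];  Q = [1, 2, 3, 5] / [4] / [6]
  Insert 3 (step 7): P = [2, 3, 7, 8] / [4, 6] / [9];  Q = [1, 2, 3, 5] / [4, 7] / [6]
  Insert 5 (step 8): P = [2, 3, 5, 8] / [4, 6, 7] / [9];  Q = [1, 2, 3, 5] / [4, 7, 8] / [6]
  Insert 1 (step 9): P = [1, 3, 5, 8] / [2, 6, 7] / [4] / [9];  Q = [1, 2, 3, 5] / [4, 7, 8] / [6] / [9]
Final shape: (4, 3, 1, 1).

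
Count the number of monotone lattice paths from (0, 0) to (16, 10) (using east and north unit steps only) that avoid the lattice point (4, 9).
Number of paths = 5302440

Total paths from (0, 0) to (16, 10): C(26, 16) = 5311735. Paths through (4, 9): (paths (0, 0) → (4, 9)) × (paths (4, 9) → (16, 10)) = C(13, 4) · C(13, 12) = 715 · 13 = 9295. Avoidance count = 5311735 − 9295 = 5302440.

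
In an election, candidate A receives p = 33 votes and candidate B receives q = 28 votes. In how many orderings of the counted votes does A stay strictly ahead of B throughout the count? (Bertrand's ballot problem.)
Strict-lead orderings = 15715143261459775

Total orderings of the 61 votes with 33 for A: C(61, 33) = 191724747789809255. By the Bertrand ballot formula (Cycle Lemma / reflection principle), the number of orderings in which A is strictly ahead of B throughout is (p − q)/(p + q) · C(p + q, p) = (33 − 28)/(33 + 28) · 191724747789809255 = 15715143261459775.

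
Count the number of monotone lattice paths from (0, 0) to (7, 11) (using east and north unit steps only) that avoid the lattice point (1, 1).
Number of paths = 15808

Total paths from (0, 0) to (7, 11): C(18, 7) = 31824. Paths through (1, 1): (paths (0, 0) → (1, 1)) × (paths (1, 1) → (7, 11)) = C(2, 1) · C(16, 6) = 2 · 8008 = 16016. Avoidance count = 31824 − 16016 = 15808.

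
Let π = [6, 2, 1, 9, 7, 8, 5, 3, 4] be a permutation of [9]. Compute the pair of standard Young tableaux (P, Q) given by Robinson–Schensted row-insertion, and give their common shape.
P = [1, 3, 4] / [2, 5, 8] / [6, 7] / [9];  Q = [1, 4, 6] / [2, 5, 9] / [3, 7] / [8];  common shape = (3, 3, 2, 1)

Row-insert the values π_1, π_2, … into P one at a time, bumping the leftmost entry strictly greater than the inserted value down to the next row. The recording tableau Q records, in position (i, j), the step at which that cell was added to P.
  Insert 6 (step 1): P = [6];  Q = [1]
  Insert 2 (step 2): P = [2] / [6];  Q = [1] / [2]
  Insert 1 (step 3): P = [1] / [2] / [6];  Q = [1] / [2] / [3]
  Insert 9 (step 4): P = [1, 9] / [2] / [6];  Q = [1, 4] / [2] / [3]
  Insert 7 (step 5): P = [1, 7] / [2, 9] / [6];  Q = [1, 4] / [2, 5] / [3]
  Insert 8 (step 6): P = [1, 7, 8] / [2, 9] / [6];  Q = [1, 4, 6] / [2, 5] / [3]
  Insert 5 (step 7): P = [1, 5, 8] / [2, 7] / [6, 9];  Q = [1, 4, 6] / [2, 5] / [3, 7]
  Insert 3 (step 8): P = [1, 3, 8] / [2, 5] / [6, 7] / [9];  Q = [1, 4, 6] / [2, 5] / [3, 7] / [8]
  Insert 4 (step 9): P = [1, 3, 4] / [2, 5, 8] / [6, 7] / [9];  Q = [1, 4, 6] / [2, 5, 9] / [3, 7] / [8]
Final shape: (3, 3, 2, 1).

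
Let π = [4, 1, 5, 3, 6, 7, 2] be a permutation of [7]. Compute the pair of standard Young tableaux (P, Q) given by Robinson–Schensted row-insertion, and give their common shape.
P = [1, 2, 6, 7] / [3, 5] / [4];  Q = [1, 3, 5, 6] / [2, 4] / [7];  common shape = (4, 2, 1)

Row-insert the values π_1, π_2, … into P one at a time, bumping the leftmost entry strictly greater than the inserted value down to the next row. The recording tableau Q records, in position (i, j), the step at which that cell was added to P.
  Insert 4 (step 1): P = [4];  Q = [1]
  Insert 1 (step 2): P = [1] / [4];  Q = [1] / [2]
  Insert 5 (step 3): P = [1, 5] / [4];  Q = [1, 3] / [2]
  Insert 3 (step 4): P = [1, 3] / [4, 5];  Q = [1, 3] / [2, 4]
  Insert 6 (step 5): P = [1, 3, 6] / [4, 5];  Q = [1, 3, 5] / [2, 4]
  Insert 7 (step 6): P = [1, 3, 6, 7] / [4, 5];  Q = [1, 3, 5, 6] / [2, 4]
  Insert 2 (step 7): P = [1, 2, 6, 7] / [3, 5] / [4];  Q = [1, 3, 5, 6] / [2, 4] / [7]
Final shape: (4, 2, 1).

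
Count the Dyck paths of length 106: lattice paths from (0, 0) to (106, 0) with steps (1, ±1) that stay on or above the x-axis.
C_53 = 116157871455782434250553845880

These Dyck paths are counted by the Catalan number C_n = (1/(n + 1)) · C(2n, n). For n = 53: C_53 = (1/54) · C(106, 53) = 6272525058612251449529907677520/54 = 116157871455782434250553845880.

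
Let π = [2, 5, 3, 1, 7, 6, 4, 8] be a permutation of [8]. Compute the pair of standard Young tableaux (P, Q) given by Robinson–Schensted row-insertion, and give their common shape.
P = [1, 3, 4, 8] / [2, 6] / [5, 7];  Q = [1, 2, 5, 8] / [3, 6] / [4, 7];  common shape = (4, 2, 2)

Row-insert the values π_1, π_2, … into P one at a time, bumping the leftmost entry strictly greater than the inserted value down to the next row. The recording tableau Q records, in position (i, j), the step at which that cell was added to P.
  Insert 2 (step 1): P = [2];  Q = [1]
  Insert 5 (step 2): P = [2, 5];  Q = [1, 2]
  Insert 3 (step 3): P = [2, 3] / [5];  Q = [1, 2] / [3]
  Insert 1 (step 4): P = [1, 3] / [2] / [5];  Q = [1, 2] / [3] / [4]
  Insert 7 (step 5): P = [1, 3, 7] / [2] / [5];  Q = [1, 2, 5] / [3] / [4]
  Insert 6 (step 6): P = [1, 3, 6] / [2, 7] / [5];  Q = [1, 2, 5] / [3, 6] / [4]
  Insert 4 (step 7): P = [1, 3, 4] / [2, 6] / [5, 7];  Q = [1, 2, 5] / [3, 6] / [4, 7]
  Insert 8 (step 8): P = [1, 3, 4, 8] / [2, 6] / [5, 7];  Q = [1, 2, 5, 8] / [3, 6] / [4, 7]
Final shape: (4, 2, 2).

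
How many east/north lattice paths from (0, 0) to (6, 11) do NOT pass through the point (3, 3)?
Number of paths = 9076

Total paths from (0, 0) to (6, 11): C(17, 6) = 12376. Paths through (3, 3): (paths (0, 0) → (3, 3)) × (paths (3, 3) → (6, 11)) = C(6, 3) · C(11, 3) = 20 · 165 = 3300. Avoidance count = 12376 − 3300 = 9076.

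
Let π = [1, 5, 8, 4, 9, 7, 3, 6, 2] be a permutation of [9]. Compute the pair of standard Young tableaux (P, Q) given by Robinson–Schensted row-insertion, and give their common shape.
P = [1, 2, 6, 9] / [3, 7] / [4, 8] / [5];  Q = [1, 2, 3, 5] / [4, 6] / [7, 8] / [9];  common shape = (4, 2, 2, 1)

Row-insert the values π_1, π_2, … into P one at a time, bumping the leftmost entry strictly greater than the inserted value down to the next row. The recording tableau Q records, in position (i, j), the step at which that cell was added to P.
  Insert 1 (step 1): P = [1];  Q = [1]
  Insert 5 (step 2): P = [1, 5];  Q = [1, 2]
  Insert 8 (step 3): P = [1, 5, 8];  Q = [1, 2, 3]
  Insert 4 (step 4): P = [1, 4, 8] / [5];  Q = [1, 2, 3] / [4]
  Insert 9 (step 5): P = [1, 4, 8, 9] / [5];  Q = [1, 2, 3, 5] / [4]
  Insert 7 (step 6): P = [1, 4, 7, 9] / [5, 8];  Q = [1, 2, 3, 5] / [4, 6]
  Insert 3 (step 7): P = [1, 3, 7, 9] / [4, 8] / [5];  Q = [1, 2, 3, 5] / [4, 6] / [7]
  Insert 6 (step 8): P = [1, 3, 6, 9] / [4, 7] / [5, 8];  Q = [1, 2, 3, 5] / [4, 6] / [7, 8]
  Insert 2 (step 9): P = [1, 2, 6, 9] / [3, 7] / [4, 8] / [5];  Q = [1, 2, 3, 5] / [4, 6] / [7, 8] / [9]
Final shape: (4, 2, 2, 1).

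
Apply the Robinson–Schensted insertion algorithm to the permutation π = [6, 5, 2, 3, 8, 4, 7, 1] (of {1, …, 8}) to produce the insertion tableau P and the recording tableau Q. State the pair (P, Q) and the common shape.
P = [1, 3, 4, 7] / [2, 8] / [5] / [6];  Q = [1, 4, 5, 7] / [2, 6] / [3] / [8];  common shape = (4, 2, 1, 1)

Row-insert the values π_1, π_2, … into P one at a time, bumping the leftmost entry strictly greater than the inserted value down to the next row. The recording tableau Q records, in position (i, j), the step at which that cell was added to P.
  Insert 6 (step 1): P = [6];  Q = [1]
  Insert 5 (step 2): P = [5] / [6];  Q = [1] / [2]
  Insert 2 (step 3): P = [2] / [5] / [6];  Q = [1] / [2] / [3]
  Insert 3 (step 4): P = [2, 3] / [5] / [6];  Q = [1, 4] / [2] / [3]
  Insert 8 (step 5): P = [2, 3, 8] / [5] / [6];  Q = [1, 4, 5] / [2] / [3]
  Insert 4 (step 6): P = [2, 3, 4] / [5, 8] / [6];  Q = [1, 4, 5] / [2, 6] / [3]
  Insert 7 (step 7): P = [2, 3, 4, 7] / [5, 8] / [6];  Q = [1, 4, 5, 7] / [2, 6] / [3]
  Insert 1 (step 8): P = [1, 3, 4, 7] / [2, 8] / [5] / [6];  Q = [1, 4, 5, 7] / [2, 6] / [3] / [8]
Final shape: (4, 2, 1, 1).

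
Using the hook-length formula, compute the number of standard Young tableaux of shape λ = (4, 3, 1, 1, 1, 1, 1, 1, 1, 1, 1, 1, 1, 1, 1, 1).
# SYT of shape (4, 3, 1, 1, 1, 1, 1, 1, 1, 1, 1, 1, 1, 1, 1, 1) = 75600

Hook-length formula: f^λ = n! / Π hook(c), product over all cells c of the Young diagram. For λ = (4, 3, 1, 1, 1, 1, 1, 1, 1, 1, 1, 1, 1, 1, 1, 1), n = 21 boxes. Hook lengths by row (left-to-right, top-to-bottom): [19, 4, 3, 1]; [17, 2, 1]; [14]; [13]; [12]; [11]; [10]; [9]; [8]; [7]; [6]; [5]; [4]; [3]; [2]; [1]. Product of hooks = 675806113382400. So f^λ = 21! / 675806113382400 = 51090942171709440000 / 675806113382400 = 75600.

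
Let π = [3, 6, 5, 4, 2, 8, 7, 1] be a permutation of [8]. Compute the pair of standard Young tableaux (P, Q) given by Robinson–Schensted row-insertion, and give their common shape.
P = [1, 4, 7] / [2, 8] / [3] / [5] / [6];  Q = [1, 2, 6] / [3, 7] / [4] / [5] / [8];  common shape = (3, 2, 1, 1, 1)

Row-insert the values π_1, π_2, … into P one at a time, bumping the leftmost entry strictly greater than the inserted value down to the next row. The recording tableau Q records, in position (i, j), the step at which that cell was added to P.
  Insert 3 (step 1): P = [3];  Q = [1]
  Insert 6 (step 2): P = [3, 6];  Q = [1, 2]
  Insert 5 (step 3): P = [3, 5] / [6];  Q = [1, 2] / [3]
  Insert 4 (step 4): P = [3, 4] / [5] / [6];  Q = [1, 2] / [3] / [4]
  Insert 2 (step 5): P = [2, 4] / [3] / [5] / [6];  Q = [1, 2] / [3] / [4] / [5]
  Insert 8 (step 6): P = [2, 4, 8] / [3] / [5] / [6];  Q = [1, 2, 6] / [3] / [4] / [5]
  Insert 7 (step 7): P = [2, 4, 7] / [3, 8] / [5] / [6];  Q = [1, 2, 6] / [3, 7] / [4] / [5]
  Insert 1 (step 8): P = [1, 4, 7] / [2, 8] / [3] / [5] / [6];  Q = [1, 2, 6] / [3, 7] / [4] / [5] / [8]
Final shape: (3, 2, 1, 1, 1).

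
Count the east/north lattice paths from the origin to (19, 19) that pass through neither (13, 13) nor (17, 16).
Number of paths = 17707288300

Inclusion–exclusion. Total paths: C(38, 19) = 35345263800. Through P₁: C(26, 13)·C(12, 6) = 9610154400. Through P₂: C(33, 17)·C(5, 2) = 11668031100. Since P₁ is strictly southwest of P₂, a monotone path through both must visit P₁ then P₂; paths through both = C(26, 13)·C(7, 4)·C(5, 2) = 3640210000. Avoid both = 35345263800 − 9610154400 − 11668031100 + 3640210000 = 17707288300.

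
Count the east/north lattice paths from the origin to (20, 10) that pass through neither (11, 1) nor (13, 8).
Number of paths = 22151487

Inclusion–exclusion. Total paths: C(30, 20) = 30045015. Through P₁: C(12, 11)·C(18, 9) = 583440. Through P₂: C(21, 13)·C(9, 7) = 7325640. Since P₁ is strictly southwest of P₂, a monotone path through both must visit P₁ then P₂; paths through both = C(12, 11)·C(9, 2)·C(9, 7) = 15552. Avoid both = 30045015 − 583440 − 7325640 + 15552 = 22151487.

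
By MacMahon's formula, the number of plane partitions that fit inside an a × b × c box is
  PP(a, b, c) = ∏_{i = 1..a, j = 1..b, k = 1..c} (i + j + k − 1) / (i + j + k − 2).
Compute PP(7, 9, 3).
PP(7, 9, 3) = 24584605760

Evaluate the triple product over i = 1..7, j = 1..9, k = 1..3. The factors are (2/1) · (3/2) · (4/3) · (3/2) · (4/3) · (5/4) · (4/3) · (5/4) · … (189 factors total). The numerators and denominators telescope so the product is an integer; carrying out the multiplication exactly gives PP(7, 9, 3) = 24584605760.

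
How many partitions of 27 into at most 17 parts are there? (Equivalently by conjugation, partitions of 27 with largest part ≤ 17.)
p(27, parts ≤ 17) = 2913

Use the recurrence p(n, m) = p(n, m−1) + p(n−m, m): either the largest part is < m (count p(n, m−1)) or the largest part is exactly m (remove one copy of m, count p(n−m, m)). With p(0, ·) = 1 this gives p(27, parts ≤ 17) = 2913. (By conjugating Young diagrams, this also counts partitions of 27 into at most 17 parts.)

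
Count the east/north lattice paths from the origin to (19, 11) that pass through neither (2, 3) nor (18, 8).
Number of paths = 38376410

Inclusion–exclusion. Total paths: C(30, 19) = 54627300. Through P₁: C(5, 2)·C(25, 17) = 10815750. Through P₂: C(26, 18)·C(4, 1) = 6249100. Since P₁ is strictly southwest of P₂, a monotone path through both must visit P₁ then P₂; paths through both = C(5, 2)·C(21, 16)·C(4, 1) = 813960. Avoid both = 54627300 − 10815750 − 6249100 + 813960 = 38376410.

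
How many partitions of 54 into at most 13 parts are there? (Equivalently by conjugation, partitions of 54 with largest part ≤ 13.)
p(54, parts ≤ 13) = 193906

Use the recurrence p(n, m) = p(n, m−1) + p(n−m, m): either the largest part is < m (count p(n, m−1)) or the largest part is exactly m (remove one copy of m, count p(n−m, m)). With p(0, ·) = 1 this gives p(54, parts ≤ 13) = 193906. (By conjugating Young diagrams, this also counts partitions of 54 into at most 13 parts.)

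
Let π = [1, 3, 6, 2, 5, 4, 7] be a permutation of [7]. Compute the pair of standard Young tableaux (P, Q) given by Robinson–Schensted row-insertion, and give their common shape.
P = [1, 2, 4, 7] / [3, 5] / [6];  Q = [1, 2, 3, 7] / [4, 5] / [6];  common shape = (4, 2, 1)

Row-insert the values π_1, π_2, … into P one at a time, bumping the leftmost entry strictly greater than the inserted value down to the next row. The recording tableau Q records, in position (i, j), the step at which that cell was added to P.
  Insert 1 (step 1): P = [1];  Q = [1]
  Insert 3 (step 2): P = [1, 3];  Q = [1, 2]
  Insert 6 (step 3): P = [1, 3, 6];  Q = [1, 2, 3]
  Insert 2 (step 4): P = [1, 2, 6] / [3];  Q = [1, 2, 3] / [4]
  Insert 5 (step 5): P = [1, 2, 5] / [3, 6];  Q = [1, 2, 3] / [4, 5]
  Insert 4 (step 6): P = [1, 2, 4] / [3, 5] / [6];  Q = [1, 2, 3] / [4, 5] / [6]
  Insert 7 (step 7): P = [1, 2, 4, 7] / [3, 5] / [6];  Q = [1, 2, 3, 7] / [4, 5] / [6]
Final shape: (4, 2, 1).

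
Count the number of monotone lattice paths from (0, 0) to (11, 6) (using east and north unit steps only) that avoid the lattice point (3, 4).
Number of paths = 10801

Total paths from (0, 0) to (11, 6): C(17, 11) = 12376. Paths through (3, 4): (paths (0, 0) → (3, 4)) × (paths (3, 4) → (11, 6)) = C(7, 3) · C(10, 8) = 35 · 45 = 1575. Avoidance count = 12376 − 1575 = 10801.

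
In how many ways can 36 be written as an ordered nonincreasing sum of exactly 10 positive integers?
p(36, 10 parts) = 1761

Partitions of n into exactly k parts are in bijection with partitions of n − k into at most k parts (subtract 1 from each part). So p(36, exactly 10) = p(26, parts ≤ 10). Computing via the recurrence p(m, j) = p(m, j−1) + p(m−j, j) gives 1761.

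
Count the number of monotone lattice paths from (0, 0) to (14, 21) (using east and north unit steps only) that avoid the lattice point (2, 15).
Number of paths = 2317434696

Total paths from (0, 0) to (14, 21): C(35, 14) = 2319959400. Paths through (2, 15): (paths (0, 0) → (2, 15)) × (paths (2, 15) → (14, 21)) = C(17, 2) · C(18, 12) = 136 · 18564 = 2524704. Avoidance count = 2319959400 − 2524704 = 2317434696.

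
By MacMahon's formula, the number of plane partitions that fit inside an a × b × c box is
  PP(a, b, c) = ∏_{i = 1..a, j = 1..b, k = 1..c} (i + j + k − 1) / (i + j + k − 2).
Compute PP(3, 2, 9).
PP(3, 2, 9) = 15730

Evaluate the triple product over i = 1..3, j = 1..2, k = 1..9. The factors are (2/1) · (3/2) · (4/3) · (5/4) · (6/5) · (7/6) · (8/7) · (9/8) · … (54 factors total). The numerators and denominators telescope so the product is an integer; carrying out the multiplication exactly gives PP(3, 2, 9) = 15730.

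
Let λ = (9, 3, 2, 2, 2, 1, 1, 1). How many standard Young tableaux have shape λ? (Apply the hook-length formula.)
# SYT of shape (9, 3, 2, 2, 2, 1, 1, 1) = 135795660

Hook-length formula: f^λ = n! / Π hook(c), product over all cells c of the Young diagram. For λ = (9, 3, 2, 2, 2, 1, 1, 1), n = 21 boxes. Hook lengths by row (left-to-right, top-to-bottom): [16, 12, 8, 6, 5, 4, 3, 2, 1]; [9, 5, 1]; [7, 3]; [6, 2]; [5, 1]; [3]; [2]; [1]. Product of hooks = 376233984000. So f^λ = 21! / 376233984000 = 51090942171709440000 / 376233984000 = 135795660.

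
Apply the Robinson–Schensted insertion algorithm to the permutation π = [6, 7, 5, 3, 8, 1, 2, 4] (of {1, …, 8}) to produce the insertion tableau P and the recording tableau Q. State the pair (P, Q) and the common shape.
P = [1, 2, 4] / [3, 7, 8] / [5] / [6];  Q = [1, 2, 5] / [3, 7, 8] / [4] / [6];  common shape = (3, 3, 1, 1)

Row-insert the values π_1, π_2, … into P one at a time, bumping the leftmost entry strictly greater than the inserted value down to the next row. The recording tableau Q records, in position (i, j), the step at which that cell was added to P.
  Insert 6 (step 1): P = [6];  Q = [1]
  Insert 7 (step 2): P = [6, 7];  Q = [1, 2]
  Insert 5 (step 3): P = [5, 7] / [6];  Q = [1, 2] / [3]
  Insert 3 (step 4): P = [3, 7] / [5] / [6];  Q = [1, 2] / [3] / [4]
  Insert 8 (step 5): P = [3, 7, 8] / [5] / [6];  Q = [1, 2, 5] / [3] / [4]
  Insert 1 (step 6): P = [1, 7, 8] / [3] / [5] / [6];  Q = [1, 2, 5] / [3] / [4] / [6]
  Insert 2 (step 7): P = [1, 2, 8] / [3, 7] / [5] / [6];  Q = [1, 2, 5] / [3, 7] / [4] / [6]
  Insert 4 (step 8): P = [1, 2, 4] / [3, 7, 8] / [5] / [6];  Q = [1, 2, 5] / [3, 7, 8] / [4] / [6]
Final shape: (3, 3, 1, 1).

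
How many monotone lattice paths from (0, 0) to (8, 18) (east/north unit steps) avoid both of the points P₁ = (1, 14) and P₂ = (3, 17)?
Number of paths = 1551385

Inclusion–exclusion. Total paths: C(26, 8) = 1562275. Through P₁: C(15, 1)·C(11, 7) = 4950. Through P₂: C(20, 3)·C(6, 5) = 6840. Since P₁ is strictly southwest of P₂, a monotone path through both must visit P₁ then P₂; paths through both = C(15, 1)·C(5, 2)·C(6, 5) = 900. Avoid both = 1562275 − 4950 − 6840 + 900 = 1551385.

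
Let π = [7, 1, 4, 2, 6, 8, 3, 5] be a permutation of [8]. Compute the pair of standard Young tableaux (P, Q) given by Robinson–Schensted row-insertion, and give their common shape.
P = [1, 2, 3, 5] / [4, 6, 8] / [7];  Q = [1, 3, 5, 6] / [2, 7, 8] / [4];  common shape = (4, 3, 1)

Row-insert the values π_1, π_2, … into P one at a time, bumping the leftmost entry strictly greater than the inserted value down to the next row. The recording tableau Q records, in position (i, j), the step at which that cell was added to P.
  Insert 7 (step 1): P = [7];  Q = [1]
  Insert 1 (step 2): P = [1] / [7];  Q = [1] / [2]
  Insert 4 (step 3): P = [1, 4] / [7];  Q = [1, 3] / [2]
  Insert 2 (step 4): P = [1, 2] / [4] / [7];  Q = [1, 3] / [2] / [4]
  Insert 6 (step 5): P = [1, 2, 6] / [4] / [7];  Q = [1, 3, 5] / [2] / [4]
  Insert 8 (step 6): P = [1, 2, 6, 8] / [4] / [7];  Q = [1, 3, 5, 6] / [2] / [4]
  Insert 3 (step 7): P = [1, 2, 3, 8] / [4, 6] / [7];  Q = [1, 3, 5, 6] / [2, 7] / [4]
  Insert 5 (step 8): P = [1, 2, 3, 5] / [4, 6, 8] / [7];  Q = [1, 3, 5, 6] / [2, 7, 8] / [4]
Final shape: (4, 3, 1).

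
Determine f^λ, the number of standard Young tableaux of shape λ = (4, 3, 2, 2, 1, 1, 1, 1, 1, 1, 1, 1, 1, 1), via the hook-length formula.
# SYT of shape (4, 3, 2, 2, 1, 1, 1, 1, 1, 1, 1, 1, 1, 1) = 2457840

Hook-length formula: f^λ = n! / Π hook(c), product over all cells c of the Young diagram. For λ = (4, 3, 2, 2, 1, 1, 1, 1, 1, 1, 1, 1, 1, 1), n = 21 boxes. Hook lengths by row (left-to-right, top-to-bottom): [17, 6, 3, 1]; [15, 4, 1]; [13, 2]; [12, 1]; [10]; [9]; [8]; [7]; [6]; [5]; [4]; [3]; [2]; [1]. Product of hooks = 20786927616000. So f^λ = 21! / 20786927616000 = 51090942171709440000 / 20786927616000 = 2457840.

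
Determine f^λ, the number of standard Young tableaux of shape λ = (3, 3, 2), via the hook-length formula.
# SYT of shape (3, 3, 2) = 42

Hook-length formula: f^λ = n! / Π hook(c), product over all cells c of the Young diagram. For λ = (3, 3, 2), n = 8 boxes. Hook lengths by row (left-to-right, top-to-bottom): [5, 4, 2]; [4, 3, 1]; [2, 1]. Product of hooks = 960. So f^λ = 8! / 960 = 40320 / 960 = 42.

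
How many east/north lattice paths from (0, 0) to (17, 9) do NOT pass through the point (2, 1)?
Number of paths = 1653608

Total paths from (0, 0) to (17, 9): C(26, 17) = 3124550. Paths through (2, 1): (paths (0, 0) → (2, 1)) × (paths (2, 1) → (17, 9)) = C(3, 2) · C(23, 15) = 3 · 490314 = 1470942. Avoidance count = 3124550 − 1470942 = 1653608.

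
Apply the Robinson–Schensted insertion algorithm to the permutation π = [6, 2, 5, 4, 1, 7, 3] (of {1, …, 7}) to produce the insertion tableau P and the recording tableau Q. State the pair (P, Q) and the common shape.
P = [1, 3, 7] / [2, 4] / [5] / [6];  Q = [1, 3, 6] / [2, 7] / [4] / [5];  common shape = (3, 2, 1, 1)

Row-insert the values π_1, π_2, … into P one at a time, bumping the leftmost entry strictly greater than the inserted value down to the next row. The recording tableau Q records, in position (i, j), the step at which that cell was added to P.
  Insert 6 (step 1): P = [6];  Q = [1]
  Insert 2 (step 2): P = [2] / [6];  Q = [1] / [2]
  Insert 5 (step 3): P = [2, 5] / [6];  Q = [1, 3] / [2]
  Insert 4 (step 4): P = [2, 4] / [5] / [6];  Q = [1, 3] / [2] / [4]
  Insert 1 (step 5): P = [1, 4] / [2] / [5] / [6];  Q = [1, 3] / [2] / [4] / [5]
  Insert 7 (step 6): P = [1, 4, 7] / [2] / [5] / [6];  Q = [1, 3, 6] / [2] / [4] / [5]
  Insert 3 (step 7): P = [1, 3, 7] / [2, 4] / [5] / [6];  Q = [1, 3, 6] / [2, 7] / [4] / [5]
Final shape: (3, 2, 1, 1).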